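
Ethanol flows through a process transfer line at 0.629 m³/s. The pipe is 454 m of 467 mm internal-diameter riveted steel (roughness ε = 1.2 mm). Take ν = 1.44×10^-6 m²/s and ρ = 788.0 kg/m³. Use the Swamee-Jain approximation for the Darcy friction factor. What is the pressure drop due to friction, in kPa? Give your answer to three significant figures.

V = 4Q/(πD²) = 4·0.629/(π·0.467²) = 3.672 m/s
Re = VD/ν = 3.672·0.467/1.44×10^-6 = 1.19×10^6 → turbulent
ε/D = 1.2/467 = 0.00257
Swamee-Jain: f = 0.02525
h_f = f(L/D)V²/(2g) = 0.02525·(454/0.467)·3.672²/(2·9.81) = 16.87 m
Δp = ρg·h_f = 788.0·9.81·16.87 = 130.4 kPa

Δp ≈ 130 kPa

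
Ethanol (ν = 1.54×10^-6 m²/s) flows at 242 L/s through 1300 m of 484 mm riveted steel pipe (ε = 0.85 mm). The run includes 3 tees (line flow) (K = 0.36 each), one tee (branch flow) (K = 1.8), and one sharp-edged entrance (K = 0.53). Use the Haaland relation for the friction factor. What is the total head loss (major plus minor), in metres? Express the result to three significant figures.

V = 4Q/(πD²) = 1.315 m/s; V²/2g = 0.08818 m
Re = 4.13×10^5, ε/D = 0.00176 → f = 0.02310 (Haaland)
Major: h_f = f(L/D)·V²/2g = 0.02310·2686·0.08818 = 5.472 m
Minor: ΣK = 3.41; h_m = ΣK·V²/2g = 0.3007 m
Total H_L = 5.472 + 0.3007 = 5.772 m

H_L ≈ 5.77 m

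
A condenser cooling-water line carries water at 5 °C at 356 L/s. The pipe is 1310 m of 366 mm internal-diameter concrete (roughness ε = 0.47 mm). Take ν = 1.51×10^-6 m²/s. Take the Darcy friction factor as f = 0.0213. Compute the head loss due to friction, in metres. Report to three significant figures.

h_f ≈ 44.5 m

V = 4Q/(πD²) = 4·0.356/(π·0.366²) = 3.384 m/s
h_f = f(L/D)V²/(2g) = 0.02130·(1310/0.366)·3.384²/(2·9.81) = 44.49 m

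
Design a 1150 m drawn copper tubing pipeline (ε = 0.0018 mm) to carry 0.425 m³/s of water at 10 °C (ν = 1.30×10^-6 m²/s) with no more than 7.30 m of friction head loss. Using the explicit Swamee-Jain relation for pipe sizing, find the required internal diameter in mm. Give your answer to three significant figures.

D ≈ 496 mm

Swamee-Jain (Type III): D = 0.66·[ε^1.25·(LQ²/(gh_f))^4.75 + ν·Q^9.4·(L/(gh_f))^5.2]^0.04
LQ²/(gh_f) = 2.901; L/(gh_f) = 16.06
Term 1 = ε^1.25·(…)^4.75 = 1.04×10^-5; Term 2 = ν·Q^9.4·(…)^5.2 = 7.77×10^-4
D = 0.66·(1.04×10^-5 + 7.77×10^-4)^0.04 = 0.4959 m = 496 mm
Check: V = 2.20 m/s, Re = 8.39×10^5, f = 0.01204, h_f = 6.89 m ≈ 7.30 m ✓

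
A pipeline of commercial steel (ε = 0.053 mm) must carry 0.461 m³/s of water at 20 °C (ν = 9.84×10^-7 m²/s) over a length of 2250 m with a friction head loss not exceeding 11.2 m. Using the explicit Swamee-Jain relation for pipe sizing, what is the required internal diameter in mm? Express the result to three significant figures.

D ≈ 548 mm

Swamee-Jain (Type III): D = 0.66·[ε^1.25·(LQ²/(gh_f))^4.75 + ν·Q^9.4·(L/(gh_f))^5.2]^0.04
LQ²/(gh_f) = 4.352; L/(gh_f) = 20.48
Term 1 = ε^1.25·(…)^4.75 = 0.00489; Term 2 = ν·Q^9.4·(…)^5.2 = 0.00447
D = 0.66·(0.00489 + 0.00447)^0.04 = 0.5475 m = 548 mm
Check: V = 1.96 m/s, Re = 1.09×10^6, f = 0.01337, h_f = 10.7 m ≈ 11.2 m ✓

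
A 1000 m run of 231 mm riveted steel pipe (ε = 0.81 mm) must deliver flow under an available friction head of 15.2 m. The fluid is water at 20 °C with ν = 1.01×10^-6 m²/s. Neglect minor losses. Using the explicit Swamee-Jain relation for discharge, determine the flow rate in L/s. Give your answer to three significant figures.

Swamee-Jain (Type II): Q = -0.965·√(gD⁵h_f/L)·ln[ε/(3.7D) + √(3.17ν²L/(gD³h_f))]
√(gD⁵h_f/L) = √(9.81·0.231⁵·15.2/1000) = 0.009903
ε/(3.7D) = 9.48×10^-4; √(3.17ν²L/(gD³h_f)) = 4.19×10^-5
Q = -0.965·0.009903·ln(9.896×10^-4) = 0.06612 m³/s
Check: V = 1.58 m/s, Re = 3.61×10^5, f = 0.02782, h_f = 15.3 m ≈ 15.2 m ✓

Q ≈ 66.1 L/s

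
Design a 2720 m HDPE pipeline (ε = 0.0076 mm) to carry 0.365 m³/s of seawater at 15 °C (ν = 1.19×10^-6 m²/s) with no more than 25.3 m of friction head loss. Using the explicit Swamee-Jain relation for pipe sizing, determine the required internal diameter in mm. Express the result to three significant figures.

Swamee-Jain (Type III): D = 0.66·[ε^1.25·(LQ²/(gh_f))^4.75 + ν·Q^9.4·(L/(gh_f))^5.2]^0.04
LQ²/(gh_f) = 1.460; L/(gh_f) = 10.96
Term 1 = ε^1.25·(…)^4.75 = 2.41×10^-6; Term 2 = ν·Q^9.4·(…)^5.2 = 2.33×10^-5
D = 0.66·(2.41×10^-6 + 2.33×10^-5)^0.04 = 0.4325 m = 432 mm
Check: V = 2.48 m/s, Re = 9.03×10^5, f = 0.01221, h_f = 24.2 m ≈ 25.3 m ✓

D ≈ 432 mm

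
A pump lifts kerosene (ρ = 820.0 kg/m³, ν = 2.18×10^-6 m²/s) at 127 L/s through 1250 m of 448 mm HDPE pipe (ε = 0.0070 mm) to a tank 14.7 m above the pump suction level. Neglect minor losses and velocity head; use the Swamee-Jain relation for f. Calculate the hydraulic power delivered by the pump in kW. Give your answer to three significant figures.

V = 4Q/(πD²) = 0.8057 m/s; Re = 1.66×10^5; ε/D = 1.56×10^-5; f = 0.01625
h_f = f(L/D)V²/2g = 1.500 m
Total head H = z + h_f = 14.7 + 1.500 = 16.20 m
P_hyd = ρgQH = 820.0·9.81·0.127·16.20 = 16.55 kW

P_hyd ≈ 16.5 kW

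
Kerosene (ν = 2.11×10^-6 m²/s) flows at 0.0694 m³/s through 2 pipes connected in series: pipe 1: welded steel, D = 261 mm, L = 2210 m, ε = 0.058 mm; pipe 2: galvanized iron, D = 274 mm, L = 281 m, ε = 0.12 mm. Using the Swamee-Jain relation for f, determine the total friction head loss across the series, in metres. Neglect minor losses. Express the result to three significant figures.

Pipe 1: V = 1.297 m/s, Re = 1.60×10^5, ε/D = 2.22×10^-4, f = 0.01780, h_1 = f(L/D)V²/2g = 12.92 m
Pipe 2: V = 1.177 m/s, Re = 1.53×10^5, ε/D = 4.38×10^-4, f = 0.01912, h_2 = f(L/D)V²/2g = 1.385 m
Series → Q common, losses add: H = Σh = 14.31 m

H ≈ 14.3 m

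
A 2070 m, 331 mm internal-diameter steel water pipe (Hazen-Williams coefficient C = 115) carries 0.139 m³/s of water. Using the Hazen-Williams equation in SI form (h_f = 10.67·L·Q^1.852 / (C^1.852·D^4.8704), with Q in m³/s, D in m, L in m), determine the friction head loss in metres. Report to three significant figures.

h_f = 10.67·2070·0.139^1.852 / (115^1.852·0.331^4.8704) = 19.02 m

h_f ≈ 19.0 m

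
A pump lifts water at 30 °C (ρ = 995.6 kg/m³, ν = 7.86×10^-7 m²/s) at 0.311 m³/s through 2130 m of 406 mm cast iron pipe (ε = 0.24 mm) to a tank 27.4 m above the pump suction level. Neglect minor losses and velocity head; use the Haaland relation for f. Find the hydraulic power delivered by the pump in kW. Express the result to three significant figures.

P_hyd ≈ 166 kW

V = 4Q/(πD²) = 2.402 m/s; Re = 1.24×10^6; ε/D = 5.91×10^-4; f = 0.01770
h_f = f(L/D)V²/2g = 27.31 m
Total head H = z + h_f = 27.4 + 27.31 = 54.71 m
P_hyd = ρgQH = 995.6·9.81·0.311·54.71 = 166.2 kW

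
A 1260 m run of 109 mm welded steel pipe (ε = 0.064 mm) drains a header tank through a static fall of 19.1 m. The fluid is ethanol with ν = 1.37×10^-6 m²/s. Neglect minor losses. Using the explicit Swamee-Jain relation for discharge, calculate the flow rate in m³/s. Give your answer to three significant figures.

Swamee-Jain (Type II): Q = -0.965·√(gD⁵h_f/L)·ln[ε/(3.7D) + √(3.17ν²L/(gD³h_f))]
√(gD⁵h_f/L) = √(9.81·0.109⁵·19.1/1260) = 0.001513
ε/(3.7D) = 1.59×10^-4; √(3.17ν²L/(gD³h_f)) = 1.76×10^-4
Q = -0.965·0.001513·ln(3.345×10^-4) = 0.01168 m³/s
Check: V = 1.25 m/s, Re = 9.96×10^4, f = 0.02079, h_f = 19.2 m ≈ 19.1 m ✓

Q ≈ 0.0117 m³/s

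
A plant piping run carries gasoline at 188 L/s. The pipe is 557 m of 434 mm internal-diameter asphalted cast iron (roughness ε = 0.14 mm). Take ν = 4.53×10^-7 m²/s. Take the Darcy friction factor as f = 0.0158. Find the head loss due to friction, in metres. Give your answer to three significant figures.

h_f ≈ 1.67 m

V = 4Q/(πD²) = 4·0.188/(π·0.434²) = 1.271 m/s
h_f = f(L/D)V²/(2g) = 0.01580·(557/0.434)·1.271²/(2·9.81) = 1.669 m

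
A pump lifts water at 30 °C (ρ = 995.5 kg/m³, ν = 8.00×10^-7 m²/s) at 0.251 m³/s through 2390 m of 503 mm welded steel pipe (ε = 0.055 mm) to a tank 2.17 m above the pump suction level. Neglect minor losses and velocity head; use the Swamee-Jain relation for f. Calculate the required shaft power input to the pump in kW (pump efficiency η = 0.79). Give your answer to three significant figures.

P_shaft ≈ 23.4 kW

V = 4Q/(πD²) = 1.263 m/s; Re = 7.94×10^5; ε/D = 1.09×10^-4; f = 0.01391
h_f = f(L/D)V²/2g = 5.376 m
Total head H = z + h_f = 2.17 + 5.376 = 7.546 m
P_hyd = ρgQH = 995.5·9.81·0.251·7.546 = 18.50 kW
P_shaft = P_hyd/η = 18.50/0.79 = 23.41 kW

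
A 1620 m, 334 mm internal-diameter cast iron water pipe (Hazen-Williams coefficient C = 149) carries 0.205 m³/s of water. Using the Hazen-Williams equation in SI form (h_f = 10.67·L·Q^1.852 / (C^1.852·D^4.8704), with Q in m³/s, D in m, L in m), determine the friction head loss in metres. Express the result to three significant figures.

h_f = 10.67·1620·0.205^1.852 / (149^1.852·0.334^4.8704) = 18.11 m

h_f ≈ 18.1 m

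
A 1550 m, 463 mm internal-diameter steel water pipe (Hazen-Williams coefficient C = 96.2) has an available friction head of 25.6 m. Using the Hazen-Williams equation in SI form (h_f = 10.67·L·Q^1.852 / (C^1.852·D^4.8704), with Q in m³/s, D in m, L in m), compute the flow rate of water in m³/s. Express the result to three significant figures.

Rearranging: Q = [h_f·C^1.852·D^4.8704 / (10.67·L)]^(1/1.852)
Q = [25.6·96.2^1.852·0.463^4.8704 / (10.67·1550)]^0.540 = 0.3857 m³/s

Q ≈ 0.386 m³/s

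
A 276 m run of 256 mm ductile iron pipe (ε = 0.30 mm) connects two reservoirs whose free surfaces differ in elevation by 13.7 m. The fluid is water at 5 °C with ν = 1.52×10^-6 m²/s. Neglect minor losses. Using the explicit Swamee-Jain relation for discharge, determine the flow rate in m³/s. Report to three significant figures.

Swamee-Jain (Type II): Q = -0.965·√(gD⁵h_f/L)·ln[ε/(3.7D) + √(3.17ν²L/(gD³h_f))]
√(gD⁵h_f/L) = √(9.81·0.256⁵·13.7/276) = 0.02314
ε/(3.7D) = 3.17×10^-4; √(3.17ν²L/(gD³h_f)) = 2.99×10^-5
Q = -0.965·0.02314·ln(3.467×10^-4) = 0.1779 m³/s
Check: V = 3.46 m/s, Re = 5.82×10^5, f = 0.02099, h_f = 13.8 m ≈ 13.7 m ✓

Q ≈ 0.178 m³/s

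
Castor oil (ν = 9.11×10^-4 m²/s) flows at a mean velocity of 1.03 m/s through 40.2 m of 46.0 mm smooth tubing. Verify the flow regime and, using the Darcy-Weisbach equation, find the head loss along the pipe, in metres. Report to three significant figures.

Re = VD/ν = 1.03·0.04600/9.11×10^-4 = 52.0 → laminar (Re < 2300)
f = 64/Re = 1.231
h_f = f(L/D)V²/(2g) = 1.231·(40.2/0.04600)·1.03²/(2·9.81) = 58.15 m

h_f ≈ 58.1 m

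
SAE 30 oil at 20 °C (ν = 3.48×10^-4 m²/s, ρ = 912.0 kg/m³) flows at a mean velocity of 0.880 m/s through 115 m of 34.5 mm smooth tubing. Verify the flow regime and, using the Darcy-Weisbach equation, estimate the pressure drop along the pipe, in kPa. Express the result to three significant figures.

Δp ≈ 864 kPa

Re = VD/ν = 0.880·0.03450/3.48×10^-4 = 87.2 → laminar (Re < 2300)
f = 64/Re = 0.7336
h_f = f(L/D)V²/(2g) = 0.7336·(115/0.03450)·0.880²/(2·9.81) = 96.52 m
Δp = ρg·h_f = 912.0·9.81·96.52 = 863.5 kPa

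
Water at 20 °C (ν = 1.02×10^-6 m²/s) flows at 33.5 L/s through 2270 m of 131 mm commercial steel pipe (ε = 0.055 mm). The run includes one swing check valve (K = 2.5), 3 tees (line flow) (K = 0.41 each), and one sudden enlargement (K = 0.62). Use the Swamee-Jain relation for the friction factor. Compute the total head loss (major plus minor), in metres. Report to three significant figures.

V = 4Q/(πD²) = 2.485 m/s; V²/2g = 0.3149 m
Re = 3.19×10^5, ε/D = 4.20×10^-4 → f = 0.01777 (Swamee-Jain)
Major: h_f = f(L/D)·V²/2g = 0.01777·17328·0.3149 = 96.93 m
Minor: ΣK = 4.35; h_m = ΣK·V²/2g = 1.370 m
Total H_L = 96.93 + 1.370 = 98.30 m

H_L ≈ 98.3 m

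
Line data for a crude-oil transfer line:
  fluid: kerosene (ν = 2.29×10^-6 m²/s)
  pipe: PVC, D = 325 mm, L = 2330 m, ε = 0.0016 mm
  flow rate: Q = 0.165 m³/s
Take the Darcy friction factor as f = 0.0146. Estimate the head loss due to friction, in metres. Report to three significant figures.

V = 4Q/(πD²) = 4·0.165/(π·0.325²) = 1.989 m/s
h_f = f(L/D)V²/(2g) = 0.01460·(2330/0.325)·1.989²/(2·9.81) = 21.10 m

h_f ≈ 21.1 m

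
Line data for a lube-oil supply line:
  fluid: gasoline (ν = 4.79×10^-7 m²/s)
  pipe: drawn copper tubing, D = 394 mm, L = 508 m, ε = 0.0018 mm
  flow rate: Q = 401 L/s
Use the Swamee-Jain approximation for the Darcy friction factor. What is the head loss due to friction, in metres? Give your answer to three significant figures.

V = 4Q/(πD²) = 4·0.401/(π·0.394²) = 3.289 m/s
Re = VD/ν = 3.289·0.394/4.79×10^-7 = 2.71×10^6 → turbulent
ε/D = 0.0018/394 = 4.57×10^-6
Swamee-Jain: f = 0.01010
h_f = f(L/D)V²/(2g) = 0.01010·(508/0.394)·3.289²/(2·9.81) = 7.177 m

h_f ≈ 7.18 m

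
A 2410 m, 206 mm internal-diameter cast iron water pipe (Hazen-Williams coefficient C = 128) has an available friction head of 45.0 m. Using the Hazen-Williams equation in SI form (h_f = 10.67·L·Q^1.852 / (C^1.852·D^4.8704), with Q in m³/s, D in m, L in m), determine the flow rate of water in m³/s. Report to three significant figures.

Rearranging: Q = [h_f·C^1.852·D^4.8704 / (10.67·L)]^(1/1.852)
Q = [45.0·128^1.852·0.206^4.8704 / (10.67·2410)]^0.540 = 0.06519 m³/s

Q ≈ 0.0652 m³/s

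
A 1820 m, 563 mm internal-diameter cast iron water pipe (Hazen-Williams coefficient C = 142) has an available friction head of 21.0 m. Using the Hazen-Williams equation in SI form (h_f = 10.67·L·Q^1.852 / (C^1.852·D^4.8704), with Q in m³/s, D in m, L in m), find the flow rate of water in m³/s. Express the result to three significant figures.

Rearranging: Q = [h_f·C^1.852·D^4.8704 / (10.67·L)]^(1/1.852)
Q = [21.0·142^1.852·0.563^4.8704 / (10.67·1820)]^0.540 = 0.7846 m³/s

Q ≈ 0.785 m³/s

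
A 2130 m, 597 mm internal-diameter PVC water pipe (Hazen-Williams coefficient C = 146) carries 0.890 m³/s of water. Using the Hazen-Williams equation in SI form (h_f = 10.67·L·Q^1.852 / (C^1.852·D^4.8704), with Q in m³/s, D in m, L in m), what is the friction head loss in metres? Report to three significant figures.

h_f ≈ 22.2 m

h_f = 10.67·2130·0.890^1.852 / (146^1.852·0.597^4.8704) = 22.16 m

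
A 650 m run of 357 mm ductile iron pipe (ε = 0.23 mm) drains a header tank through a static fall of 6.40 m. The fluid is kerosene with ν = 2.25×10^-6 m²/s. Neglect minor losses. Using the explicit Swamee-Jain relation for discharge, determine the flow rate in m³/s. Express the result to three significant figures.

Q ≈ 0.191 m³/s

Swamee-Jain (Type II): Q = -0.965·√(gD⁵h_f/L)·ln[ε/(3.7D) + √(3.17ν²L/(gD³h_f))]
√(gD⁵h_f/L) = √(9.81·0.357⁵·6.40/650) = 0.02367
ε/(3.7D) = 1.74×10^-4; √(3.17ν²L/(gD³h_f)) = 6.04×10^-5
Q = -0.965·0.02367·ln(2.346×10^-4) = 0.1909 m³/s
Check: V = 1.91 m/s, Re = 3.03×10^5, f = 0.01910, h_f = 6.45 m ≈ 6.40 m ✓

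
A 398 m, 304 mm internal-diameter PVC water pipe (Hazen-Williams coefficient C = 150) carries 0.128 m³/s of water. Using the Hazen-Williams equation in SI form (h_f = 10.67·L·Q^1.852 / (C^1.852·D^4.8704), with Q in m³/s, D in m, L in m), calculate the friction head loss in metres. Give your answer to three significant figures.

h_f ≈ 2.90 m

h_f = 10.67·398·0.128^1.852 / (150^1.852·0.304^4.8704) = 2.905 m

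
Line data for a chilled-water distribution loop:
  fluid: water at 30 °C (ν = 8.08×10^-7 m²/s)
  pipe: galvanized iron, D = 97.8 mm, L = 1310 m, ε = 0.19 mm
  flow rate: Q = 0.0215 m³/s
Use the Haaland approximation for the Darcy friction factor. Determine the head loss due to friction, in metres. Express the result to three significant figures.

h_f ≈ 133 m

V = 4Q/(πD²) = 4·0.0215/(π·0.0978²) = 2.862 m/s
Re = VD/ν = 2.862·0.0978/8.08×10^-7 = 3.46×10^5 → turbulent
ε/D = 0.19/97.8 = 0.00194
Haaland: f = 0.02376
h_f = f(L/D)V²/(2g) = 0.02376·(1310/0.0978)·2.862²/(2·9.81) = 132.9 m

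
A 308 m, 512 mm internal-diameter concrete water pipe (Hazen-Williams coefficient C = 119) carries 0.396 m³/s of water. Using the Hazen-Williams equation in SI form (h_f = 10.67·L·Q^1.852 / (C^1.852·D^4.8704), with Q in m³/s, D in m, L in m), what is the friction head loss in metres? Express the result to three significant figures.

h_f = 10.67·308·0.396^1.852 / (119^1.852·0.512^4.8704) = 2.207 m

h_f ≈ 2.21 m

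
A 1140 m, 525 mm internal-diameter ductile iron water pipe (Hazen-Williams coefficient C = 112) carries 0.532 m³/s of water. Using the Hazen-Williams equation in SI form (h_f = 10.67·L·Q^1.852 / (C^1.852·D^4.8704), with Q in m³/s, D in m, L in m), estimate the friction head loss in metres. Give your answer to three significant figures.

h_f ≈ 14.0 m

h_f = 10.67·1140·0.532^1.852 / (112^1.852·0.525^4.8704) = 13.97 m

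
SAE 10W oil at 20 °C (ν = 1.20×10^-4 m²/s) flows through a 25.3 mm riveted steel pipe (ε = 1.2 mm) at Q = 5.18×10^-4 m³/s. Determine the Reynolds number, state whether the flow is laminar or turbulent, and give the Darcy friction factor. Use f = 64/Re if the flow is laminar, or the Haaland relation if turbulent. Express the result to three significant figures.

Re ≈ 217; laminar; f = 64/Re ≈ 0.295

V = 4Q/(πD²) = 1.030 m/s
Re = VD/ν = 1.030·0.0253/1.20×10^-4 = 217
Re < 2300 → laminar → f = 64/Re = 0.2946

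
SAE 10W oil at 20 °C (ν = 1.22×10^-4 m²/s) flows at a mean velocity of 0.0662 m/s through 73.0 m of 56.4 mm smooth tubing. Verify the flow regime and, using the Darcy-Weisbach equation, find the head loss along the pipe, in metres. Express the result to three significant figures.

Re = VD/ν = 0.0662·0.05640/1.22×10^-4 = 30.6 → laminar (Re < 2300)
f = 64/Re = 2.091
h_f = f(L/D)V²/(2g) = 2.091·(73.0/0.05640)·0.0662²/(2·9.81) = 0.6046 m

h_f ≈ 0.605 m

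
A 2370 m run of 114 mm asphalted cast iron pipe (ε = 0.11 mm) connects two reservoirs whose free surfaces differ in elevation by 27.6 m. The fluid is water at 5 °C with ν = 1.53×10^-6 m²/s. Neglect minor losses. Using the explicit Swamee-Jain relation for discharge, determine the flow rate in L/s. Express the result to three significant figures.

Swamee-Jain (Type II): Q = -0.965·√(gD⁵h_f/L)·ln[ε/(3.7D) + √(3.17ν²L/(gD³h_f))]
√(gD⁵h_f/L) = √(9.81·0.114⁵·27.6/2370) = 0.001483
ε/(3.7D) = 2.61×10^-4; √(3.17ν²L/(gD³h_f)) = 2.09×10^-4
Q = -0.965·0.001483·ln(4.702×10^-4) = 0.01097 m³/s
Check: V = 1.07 m/s, Re = 8.01×10^4, f = 0.02273, h_f = 27.8 m ≈ 27.6 m ✓

Q ≈ 11.0 L/s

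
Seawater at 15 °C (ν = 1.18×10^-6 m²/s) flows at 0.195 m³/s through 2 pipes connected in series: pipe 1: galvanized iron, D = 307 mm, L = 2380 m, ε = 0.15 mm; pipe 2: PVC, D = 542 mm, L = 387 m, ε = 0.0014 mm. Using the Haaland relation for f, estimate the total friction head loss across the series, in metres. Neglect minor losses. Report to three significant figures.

Pipe 1: V = 2.634 m/s, Re = 6.85×10^5, ε/D = 4.89×10^-4, f = 0.01729, h_1 = f(L/D)V²/2g = 47.40 m
Pipe 2: V = 0.8452 m/s, Re = 3.88×10^5, ε/D = 2.58×10^-6, f = 0.01370, h_2 = f(L/D)V²/2g = 0.3561 m
Series → Q common, losses add: H = Σh = 47.76 m

H ≈ 47.8 m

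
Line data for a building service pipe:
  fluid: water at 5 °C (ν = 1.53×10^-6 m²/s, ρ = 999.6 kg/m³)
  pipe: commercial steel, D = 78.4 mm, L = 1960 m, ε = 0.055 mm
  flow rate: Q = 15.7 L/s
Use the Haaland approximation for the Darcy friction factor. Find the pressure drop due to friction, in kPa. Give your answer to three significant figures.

V = 4Q/(πD²) = 4·0.0157/(π·0.0784²) = 3.252 m/s
Re = VD/ν = 3.252·0.0784/1.53×10^-6 = 1.67×10^5 → turbulent
ε/D = 0.055/78.4 = 7.02×10^-4
Haaland: f = 0.01990
h_f = f(L/D)V²/(2g) = 0.01990·(1960/0.0784)·3.252²/(2·9.81) = 268.2 m
Δp = ρg·h_f = 999.6·9.81·268.2 = 2630 kPa

Δp ≈ 2630 kPa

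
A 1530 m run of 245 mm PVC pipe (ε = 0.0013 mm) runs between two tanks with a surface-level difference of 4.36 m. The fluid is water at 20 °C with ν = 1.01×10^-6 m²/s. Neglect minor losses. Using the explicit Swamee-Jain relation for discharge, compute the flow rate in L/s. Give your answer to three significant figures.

Swamee-Jain (Type II): Q = -0.965·√(gD⁵h_f/L)·ln[ε/(3.7D) + √(3.17ν²L/(gD³h_f))]
√(gD⁵h_f/L) = √(9.81·0.245⁵·4.36/1530) = 0.004968
ε/(3.7D) = 1.43×10^-6; √(3.17ν²L/(gD³h_f)) = 8.87×10^-5
Q = -0.965·0.004968·ln(9.012×10^-5) = 0.04465 m³/s
Check: V = 0.947 m/s, Re = 2.30×10^5, f = 0.01517, h_f = 4.33 m ≈ 4.36 m ✓

Q ≈ 44.7 L/s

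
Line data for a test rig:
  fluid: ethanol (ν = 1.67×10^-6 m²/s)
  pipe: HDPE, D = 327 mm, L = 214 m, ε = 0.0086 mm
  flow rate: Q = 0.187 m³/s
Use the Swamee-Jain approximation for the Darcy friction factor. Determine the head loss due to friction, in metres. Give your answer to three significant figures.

h_f ≈ 2.28 m

V = 4Q/(πD²) = 4·0.187/(π·0.327²) = 2.227 m/s
Re = VD/ν = 2.227·0.327/1.67×10^-6 = 4.36×10^5 → turbulent
ε/D = 0.0086/327 = 2.63×10^-5
Swamee-Jain: f = 0.01380
h_f = f(L/D)V²/(2g) = 0.01380·(214/0.327)·2.227²/(2·9.81) = 2.282 m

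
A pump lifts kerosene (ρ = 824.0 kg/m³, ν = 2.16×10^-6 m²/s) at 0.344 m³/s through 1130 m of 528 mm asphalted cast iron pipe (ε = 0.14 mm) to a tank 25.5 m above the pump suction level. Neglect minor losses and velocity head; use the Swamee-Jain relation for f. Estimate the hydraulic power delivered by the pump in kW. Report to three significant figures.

V = 4Q/(πD²) = 1.571 m/s; Re = 3.84×10^5; ε/D = 2.65×10^-4; f = 0.01643
h_f = f(L/D)V²/2g = 4.424 m
Total head H = z + h_f = 25.5 + 4.424 = 29.92 m
P_hyd = ρgQH = 824.0·9.81·0.344·29.92 = 83.21 kW

P_hyd ≈ 83.2 kW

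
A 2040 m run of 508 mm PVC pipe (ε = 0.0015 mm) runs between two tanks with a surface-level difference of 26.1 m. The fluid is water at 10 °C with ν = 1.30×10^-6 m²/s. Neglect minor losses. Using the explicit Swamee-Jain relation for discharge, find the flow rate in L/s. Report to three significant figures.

Q ≈ 684 L/s

Swamee-Jain (Type II): Q = -0.965·√(gD⁵h_f/L)·ln[ε/(3.7D) + √(3.17ν²L/(gD³h_f))]
√(gD⁵h_f/L) = √(9.81·0.508⁵·26.1/2040) = 0.06516
ε/(3.7D) = 7.98×10^-7; √(3.17ν²L/(gD³h_f)) = 1.80×10^-5
Q = -0.965·0.06516·ln(1.884×10^-5) = 0.6841 m³/s
Check: V = 3.38 m/s, Re = 1.32×10^6, f = 0.01117, h_f = 26.1 m ≈ 26.1 m ✓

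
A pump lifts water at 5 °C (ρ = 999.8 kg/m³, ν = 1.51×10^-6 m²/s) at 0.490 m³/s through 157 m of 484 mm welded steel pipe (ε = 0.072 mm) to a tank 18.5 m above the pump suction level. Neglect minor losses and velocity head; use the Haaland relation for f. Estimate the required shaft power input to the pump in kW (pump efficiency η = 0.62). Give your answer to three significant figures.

V = 4Q/(πD²) = 2.663 m/s; Re = 8.54×10^5; ε/D = 1.49×10^-4; f = 0.01414
h_f = f(L/D)V²/2g = 1.658 m
Total head H = z + h_f = 18.5 + 1.658 = 20.16 m
P_hyd = ρgQH = 999.8·9.81·0.490·20.16 = 96.88 kW
P_shaft = P_hyd/η = 96.88/0.62 = 156.3 kW

P_shaft ≈ 156 kW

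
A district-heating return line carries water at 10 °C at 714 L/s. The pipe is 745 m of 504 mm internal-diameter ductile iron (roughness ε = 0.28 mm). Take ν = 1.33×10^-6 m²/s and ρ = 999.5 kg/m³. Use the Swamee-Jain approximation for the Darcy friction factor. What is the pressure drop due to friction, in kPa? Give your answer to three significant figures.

Δp ≈ 166 kPa

V = 4Q/(πD²) = 4·0.714/(π·0.504²) = 3.579 m/s
Re = VD/ν = 3.579·0.504/1.33×10^-6 = 1.36×10^6 → turbulent
ε/D = 0.28/504 = 5.56×10^-4
Swamee-Jain: f = 0.01753
h_f = f(L/D)V²/(2g) = 0.01753·(745/0.504)·3.579²/(2·9.81) = 16.92 m
Δp = ρg·h_f = 999.5·9.81·16.92 = 165.9 kPa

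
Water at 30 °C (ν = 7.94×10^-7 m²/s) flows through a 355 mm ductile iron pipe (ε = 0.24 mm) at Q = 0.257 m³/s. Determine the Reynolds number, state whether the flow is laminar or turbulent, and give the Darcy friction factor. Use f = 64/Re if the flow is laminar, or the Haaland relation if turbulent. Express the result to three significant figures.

V = 4Q/(πD²) = 2.596 m/s
Re = VD/ν = 2.596·0.355/7.94×10^-7 = 1.16×10^6
Re > 4000 → turbulent; ε/D = 6.76×10^-4
Haaland: f = 0.01823

Re ≈ 1.16×10^6; turbulent; f ≈ 0.0182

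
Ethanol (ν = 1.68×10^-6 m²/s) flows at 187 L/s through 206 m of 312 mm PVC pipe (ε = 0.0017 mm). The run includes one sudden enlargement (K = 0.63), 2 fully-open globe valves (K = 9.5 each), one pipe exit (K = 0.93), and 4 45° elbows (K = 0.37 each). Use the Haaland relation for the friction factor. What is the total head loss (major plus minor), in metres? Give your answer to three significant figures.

V = 4Q/(πD²) = 2.446 m/s; V²/2g = 0.3049 m
Re = 4.54×10^5, ε/D = 5.45×10^-6 → f = 0.01335 (Haaland)
Major: h_f = f(L/D)·V²/2g = 0.01335·660.3·0.3049 = 2.687 m
Minor: ΣK = 22.0; h_m = ΣK·V²/2g = 6.720 m
Total H_L = 2.687 + 6.720 = 9.407 m

H_L ≈ 9.41 m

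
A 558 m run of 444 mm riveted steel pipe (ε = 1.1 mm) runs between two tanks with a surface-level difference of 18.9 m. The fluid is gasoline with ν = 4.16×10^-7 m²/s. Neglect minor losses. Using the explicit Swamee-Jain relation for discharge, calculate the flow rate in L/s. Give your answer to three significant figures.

Swamee-Jain (Type II): Q = -0.965·√(gD⁵h_f/L)·ln[ε/(3.7D) + √(3.17ν²L/(gD³h_f))]
√(gD⁵h_f/L) = √(9.81·0.444⁵·18.9/558) = 0.07572
ε/(3.7D) = 6.70×10^-4; √(3.17ν²L/(gD³h_f)) = 4.34×10^-6
Q = -0.965·0.07572·ln(6.739×10^-4) = 0.5336 m³/s
Check: V = 3.45 m/s, Re = 3.68×10^6, f = 0.02488, h_f = 18.9 m ≈ 18.9 m ✓

Q ≈ 534 L/s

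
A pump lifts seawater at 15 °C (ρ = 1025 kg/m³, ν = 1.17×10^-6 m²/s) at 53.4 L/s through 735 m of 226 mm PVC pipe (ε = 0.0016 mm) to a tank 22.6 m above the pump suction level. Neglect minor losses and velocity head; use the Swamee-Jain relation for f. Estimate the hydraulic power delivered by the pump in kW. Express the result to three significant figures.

P_hyd ≈ 14.5 kW

V = 4Q/(πD²) = 1.331 m/s; Re = 2.57×10^5; ε/D = 7.08×10^-6; f = 0.01487
h_f = f(L/D)V²/2g = 4.369 m
Total head H = z + h_f = 22.6 + 4.369 = 26.97 m
P_hyd = ρgQH = 1025·9.81·0.0534·26.97 = 14.48 kW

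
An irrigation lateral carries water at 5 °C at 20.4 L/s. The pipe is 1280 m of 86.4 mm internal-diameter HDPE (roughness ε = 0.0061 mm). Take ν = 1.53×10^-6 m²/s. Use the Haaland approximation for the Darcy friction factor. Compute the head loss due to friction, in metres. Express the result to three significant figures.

V = 4Q/(πD²) = 4·0.0204/(π·0.0864²) = 3.479 m/s
Re = VD/ν = 3.479·0.0864/1.53×10^-6 = 1.96×10^5 → turbulent
ε/D = 0.0061/86.4 = 7.06×10^-5
Haaland: f = 0.01603
h_f = f(L/D)V²/(2g) = 0.01603·(1280/0.0864)·3.479²/(2·9.81) = 146.5 m

h_f ≈ 147 m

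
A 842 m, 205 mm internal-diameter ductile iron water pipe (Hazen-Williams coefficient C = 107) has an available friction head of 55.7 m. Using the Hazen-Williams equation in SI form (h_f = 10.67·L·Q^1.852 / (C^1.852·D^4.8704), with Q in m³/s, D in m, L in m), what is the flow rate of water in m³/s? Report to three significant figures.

Rearranging: Q = [h_f·C^1.852·D^4.8704 / (10.67·L)]^(1/1.852)
Q = [55.7·107^1.852·0.205^4.8704 / (10.67·842)]^0.540 = 0.1065 m³/s

Q ≈ 0.107 m³/s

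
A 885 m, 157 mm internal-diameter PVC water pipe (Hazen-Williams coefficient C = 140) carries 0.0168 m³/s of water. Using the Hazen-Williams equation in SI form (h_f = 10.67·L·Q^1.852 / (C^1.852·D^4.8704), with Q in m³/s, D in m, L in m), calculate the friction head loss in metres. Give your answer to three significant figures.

h_f = 10.67·885·0.0168^1.852 / (140^1.852·0.157^4.8704) = 4.266 m

h_f ≈ 4.27 m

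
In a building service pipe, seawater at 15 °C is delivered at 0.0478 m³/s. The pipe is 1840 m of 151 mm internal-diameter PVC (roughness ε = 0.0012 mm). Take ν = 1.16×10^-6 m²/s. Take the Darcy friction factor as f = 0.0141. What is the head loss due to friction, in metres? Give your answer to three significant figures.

h_f ≈ 62.4 m

V = 4Q/(πD²) = 4·0.0478/(π·0.151²) = 2.669 m/s
h_f = f(L/D)V²/(2g) = 0.01410·(1840/0.151)·2.669²/(2·9.81) = 62.39 m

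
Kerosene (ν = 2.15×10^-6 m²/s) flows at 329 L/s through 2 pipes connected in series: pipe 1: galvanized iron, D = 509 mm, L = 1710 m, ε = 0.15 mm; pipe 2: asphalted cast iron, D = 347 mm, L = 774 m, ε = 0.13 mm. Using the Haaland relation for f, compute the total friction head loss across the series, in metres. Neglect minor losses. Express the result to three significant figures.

H ≈ 30.2 m

Pipe 1: V = 1.617 m/s, Re = 3.83×10^5, ε/D = 2.95×10^-4, f = 0.01642, h_1 = f(L/D)V²/2g = 7.352 m
Pipe 2: V = 3.479 m/s, Re = 5.61×10^5, ε/D = 3.75×10^-4, f = 0.01662, h_2 = f(L/D)V²/2g = 22.87 m
Series → Q common, losses add: H = Σh = 30.22 m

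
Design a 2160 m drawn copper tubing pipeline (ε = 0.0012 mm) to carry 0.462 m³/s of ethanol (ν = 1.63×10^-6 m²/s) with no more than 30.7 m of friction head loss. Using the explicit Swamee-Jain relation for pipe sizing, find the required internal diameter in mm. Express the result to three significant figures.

Swamee-Jain (Type III): D = 0.66·[ε^1.25·(LQ²/(gh_f))^4.75 + ν·Q^9.4·(L/(gh_f))^5.2]^0.04
LQ²/(gh_f) = 1.531; L/(gh_f) = 7.172
Term 1 = ε^1.25·(…)^4.75 = 3.00×10^-7; Term 2 = ν·Q^9.4·(…)^5.2 = 3.23×10^-5
D = 0.66·(3.00×10^-7 + 3.23×10^-5)^0.04 = 0.4366 m = 437 mm
Check: V = 3.09 m/s, Re = 8.27×10^5, f = 0.01205, h_f = 28.9 m ≈ 30.7 m ✓

D ≈ 437 mm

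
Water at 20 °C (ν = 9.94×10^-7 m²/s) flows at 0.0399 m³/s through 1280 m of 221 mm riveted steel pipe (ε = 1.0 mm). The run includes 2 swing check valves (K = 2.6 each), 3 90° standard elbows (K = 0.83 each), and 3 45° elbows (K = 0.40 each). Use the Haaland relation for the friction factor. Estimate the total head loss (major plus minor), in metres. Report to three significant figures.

V = 4Q/(πD²) = 1.040 m/s; V²/2g = 0.05514 m
Re = 2.31×10^5, ε/D = 0.00452 → f = 0.02993 (Haaland)
Major: h_f = f(L/D)·V²/2g = 0.02993·5792·0.05514 = 9.559 m
Minor: ΣK = 8.89; h_m = ΣK·V²/2g = 0.4902 m
Total H_L = 9.559 + 0.4902 = 10.05 m

H_L ≈ 10.0 m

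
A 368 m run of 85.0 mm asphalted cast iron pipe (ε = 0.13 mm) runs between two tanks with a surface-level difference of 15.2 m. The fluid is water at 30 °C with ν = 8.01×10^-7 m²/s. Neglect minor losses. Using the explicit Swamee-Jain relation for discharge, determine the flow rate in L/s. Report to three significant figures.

Swamee-Jain (Type II): Q = -0.965·√(gD⁵h_f/L)·ln[ε/(3.7D) + √(3.17ν²L/(gD³h_f))]
√(gD⁵h_f/L) = √(9.81·0.0850⁵·15.2/368) = 0.001341
ε/(3.7D) = 4.13×10^-4; √(3.17ν²L/(gD³h_f)) = 9.04×10^-5
Q = -0.965·0.001341·ln(5.038×10^-4) = 0.009825 m³/s
Check: V = 1.73 m/s, Re = 1.84×10^5, f = 0.02316, h_f = 15.3 m ≈ 15.2 m ✓

Q ≈ 9.83 L/s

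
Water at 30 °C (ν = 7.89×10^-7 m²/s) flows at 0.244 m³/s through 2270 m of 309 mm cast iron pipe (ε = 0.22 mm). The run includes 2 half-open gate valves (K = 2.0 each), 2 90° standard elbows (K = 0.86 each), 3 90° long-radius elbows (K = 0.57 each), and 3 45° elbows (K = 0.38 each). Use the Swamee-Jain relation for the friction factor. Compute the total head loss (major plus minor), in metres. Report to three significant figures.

H_L ≈ 78.0 m

V = 4Q/(πD²) = 3.254 m/s; V²/2g = 0.5396 m
Re = 1.27×10^6, ε/D = 7.12×10^-4 → f = 0.01850 (Swamee-Jain)
Major: h_f = f(L/D)·V²/2g = 0.01850·7346·0.5396 = 73.33 m
Minor: ΣK = 8.57; h_m = ΣK·V²/2g = 4.624 m
Total H_L = 73.33 + 4.624 = 77.96 m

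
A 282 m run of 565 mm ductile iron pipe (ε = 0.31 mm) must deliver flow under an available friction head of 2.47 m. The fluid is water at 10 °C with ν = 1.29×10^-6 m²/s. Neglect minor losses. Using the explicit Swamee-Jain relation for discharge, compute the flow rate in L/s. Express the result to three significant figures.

Swamee-Jain (Type II): Q = -0.965·√(gD⁵h_f/L)·ln[ε/(3.7D) + √(3.17ν²L/(gD³h_f))]
√(gD⁵h_f/L) = √(9.81·0.565⁵·2.47/282) = 0.07034
ε/(3.7D) = 1.48×10^-4; √(3.17ν²L/(gD³h_f)) = 1.84×10^-5
Q = -0.965·0.07034·ln(1.667×10^-4) = 0.5904 m³/s
Check: V = 2.36 m/s, Re = 1.03×10^6, f = 0.01761, h_f = 2.48 m ≈ 2.47 m ✓

Q ≈ 590 L/s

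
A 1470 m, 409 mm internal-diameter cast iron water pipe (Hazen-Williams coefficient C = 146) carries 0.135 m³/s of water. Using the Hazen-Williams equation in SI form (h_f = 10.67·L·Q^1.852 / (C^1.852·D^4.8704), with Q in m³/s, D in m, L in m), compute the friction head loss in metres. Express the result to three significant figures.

h_f = 10.67·1470·0.135^1.852 / (146^1.852·0.409^4.8704) = 2.935 m

h_f ≈ 2.93 m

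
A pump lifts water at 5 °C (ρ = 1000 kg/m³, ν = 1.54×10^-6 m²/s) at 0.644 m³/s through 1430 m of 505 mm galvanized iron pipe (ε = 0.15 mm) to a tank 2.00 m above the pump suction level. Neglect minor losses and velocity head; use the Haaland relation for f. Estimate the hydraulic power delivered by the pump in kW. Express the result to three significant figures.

V = 4Q/(πD²) = 3.215 m/s; Re = 1.05×10^6; ε/D = 2.97×10^-4; f = 0.01554
h_f = f(L/D)V²/2g = 23.19 m
Total head H = z + h_f = 2.00 + 23.19 = 25.19 m
P_hyd = ρgQH = 1000·9.81·0.644·25.19 = 159.2 kW

P_hyd ≈ 159 kW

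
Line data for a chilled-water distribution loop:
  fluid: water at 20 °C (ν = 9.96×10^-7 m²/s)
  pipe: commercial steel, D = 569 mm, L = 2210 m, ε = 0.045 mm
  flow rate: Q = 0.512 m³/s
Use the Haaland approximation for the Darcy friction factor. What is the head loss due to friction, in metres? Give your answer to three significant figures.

V = 4Q/(πD²) = 4·0.512/(π·0.569²) = 2.014 m/s
Re = VD/ν = 2.014·0.569/9.96×10^-7 = 1.15×10^6 → turbulent
ε/D = 0.045/569 = 7.91×10^-5
Haaland: f = 0.01285
h_f = f(L/D)V²/(2g) = 0.01285·(2210/0.569)·2.014²/(2·9.81) = 10.31 m

h_f ≈ 10.3 m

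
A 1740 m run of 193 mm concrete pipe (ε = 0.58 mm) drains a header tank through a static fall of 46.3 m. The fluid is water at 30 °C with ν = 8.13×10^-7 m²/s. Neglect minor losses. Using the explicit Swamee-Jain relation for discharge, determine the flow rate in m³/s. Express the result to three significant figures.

Q ≈ 0.0571 m³/s

Swamee-Jain (Type II): Q = -0.965·√(gD⁵h_f/L)·ln[ε/(3.7D) + √(3.17ν²L/(gD³h_f))]
√(gD⁵h_f/L) = √(9.81·0.193⁵·46.3/1740) = 0.008361
ε/(3.7D) = 8.12×10^-4; √(3.17ν²L/(gD³h_f)) = 3.34×10^-5
Q = -0.965·0.008361·ln(8.456×10^-4) = 0.05709 m³/s
Check: V = 1.95 m/s, Re = 4.63×10^5, f = 0.02658, h_f = 46.5 m ≈ 46.3 m ✓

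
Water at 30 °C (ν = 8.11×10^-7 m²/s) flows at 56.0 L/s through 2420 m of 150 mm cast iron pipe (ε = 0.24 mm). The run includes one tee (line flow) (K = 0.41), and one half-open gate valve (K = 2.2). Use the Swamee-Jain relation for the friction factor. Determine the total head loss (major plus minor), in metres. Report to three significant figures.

H_L ≈ 188 m

V = 4Q/(πD²) = 3.169 m/s; V²/2g = 0.5118 m
Re = 5.86×10^5, ε/D = 0.00160 → f = 0.02257 (Swamee-Jain)
Major: h_f = f(L/D)·V²/2g = 0.02257·16133·0.5118 = 186.3 m
Minor: ΣK = 2.61; h_m = ΣK·V²/2g = 1.336 m
Total H_L = 186.3 + 1.336 = 187.7 m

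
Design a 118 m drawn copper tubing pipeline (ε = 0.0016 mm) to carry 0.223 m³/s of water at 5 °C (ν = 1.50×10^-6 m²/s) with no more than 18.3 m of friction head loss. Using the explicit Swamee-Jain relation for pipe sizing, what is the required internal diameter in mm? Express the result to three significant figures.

Swamee-Jain (Type III): D = 0.66·[ε^1.25·(LQ²/(gh_f))^4.75 + ν·Q^9.4·(L/(gh_f))^5.2]^0.04
LQ²/(gh_f) = 0.03269; L/(gh_f) = 0.6573
Term 1 = ε^1.25·(…)^4.75 = 4.99×10^-15; Term 2 = ν·Q^9.4·(…)^5.2 = 1.27×10^-13
D = 0.66·(4.99×10^-15 + 1.27×10^-13)^0.04 = 0.2015 m = 202 mm
Check: V = 6.99 m/s, Re = 9.39×10^5, f = 0.01192, h_f = 17.4 m ≈ 18.3 m ✓

D ≈ 202 mm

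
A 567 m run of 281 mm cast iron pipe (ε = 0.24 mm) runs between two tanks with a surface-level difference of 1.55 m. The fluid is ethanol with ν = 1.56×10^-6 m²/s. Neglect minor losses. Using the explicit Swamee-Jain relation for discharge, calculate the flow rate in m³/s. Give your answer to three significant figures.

Swamee-Jain (Type II): Q = -0.965·√(gD⁵h_f/L)·ln[ε/(3.7D) + √(3.17ν²L/(gD³h_f))]
√(gD⁵h_f/L) = √(9.81·0.281⁵·1.55/567) = 0.006854
ε/(3.7D) = 2.31×10^-4; √(3.17ν²L/(gD³h_f)) = 1.14×10^-4
Q = -0.965·0.006854·ln(3.447×10^-4) = 0.05274 m³/s
Check: V = 0.850 m/s, Re = 1.53×10^5, f = 0.02100, h_f = 1.56 m ≈ 1.55 m ✓

Q ≈ 0.0527 m³/s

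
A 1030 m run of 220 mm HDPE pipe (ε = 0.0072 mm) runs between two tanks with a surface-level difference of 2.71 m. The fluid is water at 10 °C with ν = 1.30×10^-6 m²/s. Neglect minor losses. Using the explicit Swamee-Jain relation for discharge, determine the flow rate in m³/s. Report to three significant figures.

Q ≈ 0.0310 m³/s

Swamee-Jain (Type II): Q = -0.965·√(gD⁵h_f/L)·ln[ε/(3.7D) + √(3.17ν²L/(gD³h_f))]
√(gD⁵h_f/L) = √(9.81·0.220⁵·2.71/1030) = 0.003647
ε/(3.7D) = 8.85×10^-6; √(3.17ν²L/(gD³h_f)) = 1.40×10^-4
Q = -0.965·0.003647·ln(1.485×10^-4) = 0.03103 m³/s
Check: V = 0.816 m/s, Re = 1.38×10^5, f = 0.01696, h_f = 2.70 m ≈ 2.71 m ✓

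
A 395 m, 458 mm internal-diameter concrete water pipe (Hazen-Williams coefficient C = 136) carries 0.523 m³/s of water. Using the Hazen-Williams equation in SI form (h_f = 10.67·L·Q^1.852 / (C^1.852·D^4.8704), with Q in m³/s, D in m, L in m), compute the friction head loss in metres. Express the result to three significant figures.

h_f ≈ 6.37 m

h_f = 10.67·395·0.523^1.852 / (136^1.852·0.458^4.8704) = 6.366 m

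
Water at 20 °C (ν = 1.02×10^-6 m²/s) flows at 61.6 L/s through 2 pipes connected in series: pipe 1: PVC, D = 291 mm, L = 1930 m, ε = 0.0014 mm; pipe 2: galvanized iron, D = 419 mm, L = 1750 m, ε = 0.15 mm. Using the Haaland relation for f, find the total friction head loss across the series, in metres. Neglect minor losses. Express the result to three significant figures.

H ≈ 5.04 m

Pipe 1: V = 0.9262 m/s, Re = 2.64×10^5, ε/D = 4.81×10^-6, f = 0.01472, h_1 = f(L/D)V²/2g = 4.270 m
Pipe 2: V = 0.4467 m/s, Re = 1.84×10^5, ε/D = 3.58×10^-4, f = 0.01802, h_2 = f(L/D)V²/2g = 0.7654 m
Series → Q common, losses add: H = Σh = 5.035 m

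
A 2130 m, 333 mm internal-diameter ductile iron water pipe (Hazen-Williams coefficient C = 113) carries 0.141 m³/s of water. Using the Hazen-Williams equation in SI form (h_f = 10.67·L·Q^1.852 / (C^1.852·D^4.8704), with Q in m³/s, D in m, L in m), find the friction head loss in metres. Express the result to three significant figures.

h_f ≈ 20.2 m

h_f = 10.67·2130·0.141^1.852 / (113^1.852·0.333^4.8704) = 20.16 m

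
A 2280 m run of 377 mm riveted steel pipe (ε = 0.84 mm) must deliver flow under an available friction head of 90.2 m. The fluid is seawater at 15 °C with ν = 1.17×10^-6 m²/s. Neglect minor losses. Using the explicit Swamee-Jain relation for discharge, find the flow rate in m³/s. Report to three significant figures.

Q ≈ 0.388 m³/s

Swamee-Jain (Type II): Q = -0.965·√(gD⁵h_f/L)·ln[ε/(3.7D) + √(3.17ν²L/(gD³h_f))]
√(gD⁵h_f/L) = √(9.81·0.377⁵·90.2/2280) = 0.05437
ε/(3.7D) = 6.02×10^-4; √(3.17ν²L/(gD³h_f)) = 1.44×10^-5
Q = -0.965·0.05437·ln(6.166×10^-4) = 0.3878 m³/s
Check: V = 3.47 m/s, Re = 1.12×10^6, f = 0.02433, h_f = 90.5 m ≈ 90.2 m ✓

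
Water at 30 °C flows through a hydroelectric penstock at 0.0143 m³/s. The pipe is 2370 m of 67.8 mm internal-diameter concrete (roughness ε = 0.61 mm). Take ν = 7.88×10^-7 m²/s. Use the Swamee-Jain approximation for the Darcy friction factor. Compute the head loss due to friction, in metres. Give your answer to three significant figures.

h_f ≈ 1030 m

V = 4Q/(πD²) = 4·0.0143/(π·0.0678²) = 3.961 m/s
Re = VD/ν = 3.961·0.0678/7.88×10^-7 = 3.41×10^5 → turbulent
ε/D = 0.61/67.8 = 0.00900
Swamee-Jain: f = 0.03688
h_f = f(L/D)V²/(2g) = 0.03688·(2370/0.0678)·3.961²/(2·9.81) = 1031 m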